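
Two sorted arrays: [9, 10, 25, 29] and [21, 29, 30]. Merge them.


Compare heads, take smaller each step.
Merged: [9, 10, 21, 25, 29, 29, 30]


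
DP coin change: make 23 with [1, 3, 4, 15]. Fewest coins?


dp[0]=0; dp[i]=1+min(dp[i-c] for c in coins)
...dp[18]=2, dp[19]=2, dp[20]=3, dp[21]=3, dp[22]=3, dp[23]=3
Minimum coins for 23 = 3


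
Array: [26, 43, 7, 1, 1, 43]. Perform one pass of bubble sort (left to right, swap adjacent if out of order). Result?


After one pass: [26, 7, 1, 1, 43, 43]


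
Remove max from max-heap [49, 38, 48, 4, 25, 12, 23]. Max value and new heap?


Max = 49
Replace root with last, heapify down
Resulting heap: [48, 38, 23, 4, 25, 12]


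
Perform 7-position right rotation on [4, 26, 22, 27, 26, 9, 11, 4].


Right rotate by 7: [26, 22, 27, 26, 9, 11, 4, 4]


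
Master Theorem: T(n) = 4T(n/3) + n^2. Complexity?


a=4, b=3, c=2. log_3(4)=1.262 < c=2. Case 3: O(n^c) = O(n^2)
Complexity: O(n^2)


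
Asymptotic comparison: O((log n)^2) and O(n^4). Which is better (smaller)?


polylogarithmic grows slower than quartic
O((log n)^2) is asymptotically smaller; O(n^4) grows faster


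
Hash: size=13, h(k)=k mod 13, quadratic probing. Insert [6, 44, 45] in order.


Insertions: 6->slot 6; 44->slot 5; 45->slot 7
Table: [None, None, None, None, None, 44, 6, 45, None, None, None, None, None]


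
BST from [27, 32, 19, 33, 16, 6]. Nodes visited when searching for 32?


BST root = 27
Search for 32: compare at each node
Path: [27, 32]


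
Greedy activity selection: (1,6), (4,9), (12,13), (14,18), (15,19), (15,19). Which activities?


Greedy: pick earliest-ending, then skip overlaps.
Selected (3 activities): [(1, 6), (12, 13), (14, 18)]


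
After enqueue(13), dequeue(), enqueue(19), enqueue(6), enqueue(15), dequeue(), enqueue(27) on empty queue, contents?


enqueue(13) -> [13]
dequeue() returns 13 -> []
enqueue(19) -> [19]
enqueue(6) -> [19, 6]
enqueue(15) -> [19, 6, 15]
dequeue() returns 19 -> [6, 15]
enqueue(27) -> [6, 15, 27]
Final queue (front to back): [6, 15, 27]


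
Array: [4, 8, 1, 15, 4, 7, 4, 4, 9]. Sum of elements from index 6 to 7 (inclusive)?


Prefix sums: [0, 4, 12, 13, 28, 32, 39, 43, 47, 56]
Sum[6..7] = prefix[8] - prefix[6] = 47 - 39 = 8


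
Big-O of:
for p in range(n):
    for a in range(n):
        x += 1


Per nesting level: O(n) * O(n) = O(n^2)
Complexity: O(n^2)


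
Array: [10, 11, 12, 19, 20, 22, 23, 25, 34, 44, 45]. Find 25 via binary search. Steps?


Search for 25:
[0,10] mid=5 arr[5]=22
[6,10] mid=8 arr[8]=34
[6,7] mid=6 arr[6]=23
[7,7] mid=7 arr[7]=25
Total: 4 comparisons


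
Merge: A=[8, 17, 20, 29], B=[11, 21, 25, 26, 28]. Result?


Compare heads, take smaller each step.
Merged: [8, 11, 17, 20, 21, 25, 26, 28, 29]


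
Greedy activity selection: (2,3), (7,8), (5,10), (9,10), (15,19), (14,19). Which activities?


Greedy: pick earliest-ending, then skip overlaps.
Selected (4 activities): [(2, 3), (7, 8), (9, 10), (15, 19)]


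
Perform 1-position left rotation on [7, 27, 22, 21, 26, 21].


Left rotate by 1: [27, 22, 21, 26, 21, 7]


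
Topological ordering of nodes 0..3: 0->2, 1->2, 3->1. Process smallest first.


Kahn's algorithm, process smallest node first
Order: [0, 3, 1, 2]


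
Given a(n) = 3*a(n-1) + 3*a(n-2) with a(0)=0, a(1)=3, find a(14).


Build bottom-up:
...a(12)=5773680, a(13)=21889683, a(14)=3*21889683+3*5773680=82990089


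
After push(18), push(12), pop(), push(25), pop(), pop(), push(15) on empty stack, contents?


push(18) -> [18]
push(12) -> [18, 12]
pop() returns 12 -> [18]
push(25) -> [18, 25]
pop() returns 25 -> [18]
pop() returns 18 -> []
push(15) -> [15]
Final stack (bottom to top): [15]


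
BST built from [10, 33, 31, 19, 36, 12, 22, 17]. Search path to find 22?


BST root = 10
Search for 22: compare at each node
Path: [10, 33, 31, 19, 22]


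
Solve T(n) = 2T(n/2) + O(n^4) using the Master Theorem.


a=2, b=2, c=4. log_2(2)=1 < c=4. Case 3: O(n^c) = O(n^4)
Complexity: O(n^4)


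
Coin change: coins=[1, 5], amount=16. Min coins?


dp[0]=0; dp[i]=1+min(dp[i-c] for c in coins)
...dp[11]=3, dp[12]=4, dp[13]=5, dp[14]=6, dp[15]=3, dp[16]=4
Minimum coins for 16 = 4


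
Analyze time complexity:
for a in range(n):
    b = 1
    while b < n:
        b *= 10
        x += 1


Per nesting level: O(n) * O(log n) = O(n log n)
Complexity: O(n log n)


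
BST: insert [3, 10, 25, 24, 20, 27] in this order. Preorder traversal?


Root = 3; build tree by BST insertion.
Preorder traversal: [3, 10, 25, 24, 20, 27]


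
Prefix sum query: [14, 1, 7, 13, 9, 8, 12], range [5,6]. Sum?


Prefix sums: [0, 14, 15, 22, 35, 44, 52, 64]
Sum[5..6] = prefix[7] - prefix[5] = 64 - 44 = 20


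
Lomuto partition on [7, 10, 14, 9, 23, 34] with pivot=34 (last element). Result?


Elements <= 34 go left of pivot.
Result: [7, 10, 14, 9, 23, 34], pivot at index 5


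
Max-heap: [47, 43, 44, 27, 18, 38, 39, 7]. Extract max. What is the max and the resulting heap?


Max = 47
Replace root with last, heapify down
Resulting heap: [44, 43, 39, 27, 18, 38, 7]


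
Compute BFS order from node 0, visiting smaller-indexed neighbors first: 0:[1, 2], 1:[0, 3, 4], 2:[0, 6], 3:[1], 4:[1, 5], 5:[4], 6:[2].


BFS queue: start with [0]
Visit order: [0, 1, 2, 3, 4, 6, 5]


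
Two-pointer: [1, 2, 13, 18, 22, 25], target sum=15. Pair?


Two pointers: lo=0, hi=5
Found pair: (2, 13) summing to 15


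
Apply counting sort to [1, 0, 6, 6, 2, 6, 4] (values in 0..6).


Count array: [1, 1, 1, 0, 1, 0, 3]
Reconstruct: [0, 1, 2, 4, 6, 6, 6]


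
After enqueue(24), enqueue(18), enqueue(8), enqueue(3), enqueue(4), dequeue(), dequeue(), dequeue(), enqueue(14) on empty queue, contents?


enqueue(24) -> [24]
enqueue(18) -> [24, 18]
enqueue(8) -> [24, 18, 8]
enqueue(3) -> [24, 18, 8, 3]
enqueue(4) -> [24, 18, 8, 3, 4]
dequeue() returns 24 -> [18, 8, 3, 4]
dequeue() returns 18 -> [8, 3, 4]
dequeue() returns 8 -> [3, 4]
enqueue(14) -> [3, 4, 14]
Final queue (front to back): [3, 4, 14]


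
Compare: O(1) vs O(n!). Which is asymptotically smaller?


constant grows slower than factorial
O(1) is asymptotically smaller; O(n!) grows faster


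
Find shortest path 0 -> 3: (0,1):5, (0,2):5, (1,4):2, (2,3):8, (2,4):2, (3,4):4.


Dijkstra from 0:
Distances: {0: 0, 1: 5, 2: 5, 3: 11, 4: 7}
Shortest distance to 3 = 11, path = [0, 1, 4, 3]


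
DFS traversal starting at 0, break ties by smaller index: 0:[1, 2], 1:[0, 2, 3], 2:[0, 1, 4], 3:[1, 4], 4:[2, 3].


DFS stack-based: start with [0]
Visit order: [0, 1, 2, 4, 3]


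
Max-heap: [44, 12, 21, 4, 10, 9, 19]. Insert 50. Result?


Append 50: [44, 12, 21, 4, 10, 9, 19, 50]
Bubble up: swap idx 7(50) with idx 3(4); swap idx 3(50) with idx 1(12); swap idx 1(50) with idx 0(44)
Result: [50, 44, 21, 12, 10, 9, 19, 4]


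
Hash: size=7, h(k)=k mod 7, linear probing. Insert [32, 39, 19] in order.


Insertions: 32->slot 4; 39->slot 5; 19->slot 6
Table: [None, None, None, None, 32, 39, 19]


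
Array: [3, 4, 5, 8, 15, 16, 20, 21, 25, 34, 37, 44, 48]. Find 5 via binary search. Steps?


Search for 5:
[0,12] mid=6 arr[6]=20
[0,5] mid=2 arr[2]=5
Total: 2 comparisons


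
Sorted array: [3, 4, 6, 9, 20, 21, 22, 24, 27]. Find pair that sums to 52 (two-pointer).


Two pointers: lo=0, hi=8
No pair sums to 52


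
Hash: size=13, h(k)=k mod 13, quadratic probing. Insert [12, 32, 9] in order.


Insertions: 12->slot 12; 32->slot 6; 9->slot 9
Table: [None, None, None, None, None, None, 32, None, None, 9, None, None, 12]


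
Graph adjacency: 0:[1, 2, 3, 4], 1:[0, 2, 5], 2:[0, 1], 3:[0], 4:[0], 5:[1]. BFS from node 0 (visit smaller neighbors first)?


BFS queue: start with [0]
Visit order: [0, 1, 2, 3, 4, 5]


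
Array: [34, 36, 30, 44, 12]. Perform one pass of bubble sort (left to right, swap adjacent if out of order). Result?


After one pass: [34, 30, 36, 12, 44]


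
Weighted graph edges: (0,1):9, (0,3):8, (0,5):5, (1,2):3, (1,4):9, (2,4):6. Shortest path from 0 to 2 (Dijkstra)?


Dijkstra from 0:
Distances: {0: 0, 1: 9, 2: 12, 3: 8, 4: 18, 5: 5}
Shortest distance to 2 = 12, path = [0, 1, 2]


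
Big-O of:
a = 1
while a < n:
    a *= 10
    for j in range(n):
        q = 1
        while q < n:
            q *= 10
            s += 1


Per nesting level: O(log n) * O(n) * O(log n) = O(n (log n)^2)
Complexity: O(n (log n)^2)


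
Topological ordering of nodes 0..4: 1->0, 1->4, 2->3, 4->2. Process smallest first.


Kahn's algorithm, process smallest node first
Order: [1, 0, 4, 2, 3]


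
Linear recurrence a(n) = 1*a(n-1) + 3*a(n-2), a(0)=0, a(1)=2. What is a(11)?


Build bottom-up:
...a(9)=1016, a(10)=2318, a(11)=1*2318+3*1016=5366


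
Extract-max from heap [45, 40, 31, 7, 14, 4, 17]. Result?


Max = 45
Replace root with last, heapify down
Resulting heap: [40, 17, 31, 7, 14, 4]


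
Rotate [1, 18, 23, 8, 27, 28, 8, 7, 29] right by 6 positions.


Right rotate by 6: [8, 27, 28, 8, 7, 29, 1, 18, 23]


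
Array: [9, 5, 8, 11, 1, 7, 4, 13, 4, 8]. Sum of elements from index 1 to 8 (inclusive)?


Prefix sums: [0, 9, 14, 22, 33, 34, 41, 45, 58, 62, 70]
Sum[1..8] = prefix[9] - prefix[1] = 62 - 9 = 53


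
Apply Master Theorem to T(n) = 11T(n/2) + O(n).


a=11, b=2, c=1. log_2(11)=3.459 > c=1. Case 1: O(n^log_b(a)) = O(n^3.459)
Complexity: O(n^3.459)


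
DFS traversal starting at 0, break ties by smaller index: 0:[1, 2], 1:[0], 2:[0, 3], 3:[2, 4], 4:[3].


DFS stack-based: start with [0]
Visit order: [0, 1, 2, 3, 4]


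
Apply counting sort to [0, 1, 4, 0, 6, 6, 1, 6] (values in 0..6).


Count array: [2, 2, 0, 0, 1, 0, 3]
Reconstruct: [0, 0, 1, 1, 4, 6, 6, 6]


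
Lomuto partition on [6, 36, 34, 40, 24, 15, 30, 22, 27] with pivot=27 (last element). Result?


Elements <= 27 go left of pivot.
Result: [6, 24, 15, 22, 27, 34, 30, 40, 36], pivot at index 4


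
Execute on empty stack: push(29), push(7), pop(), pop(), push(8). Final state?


push(29) -> [29]
push(7) -> [29, 7]
pop() returns 7 -> [29]
pop() returns 29 -> []
push(8) -> [8]
Final stack (bottom to top): [8]


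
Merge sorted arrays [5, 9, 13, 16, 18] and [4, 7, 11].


Compare heads, take smaller each step.
Merged: [4, 5, 7, 9, 11, 13, 16, 18]


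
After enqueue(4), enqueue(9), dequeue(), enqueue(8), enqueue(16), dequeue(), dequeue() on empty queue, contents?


enqueue(4) -> [4]
enqueue(9) -> [4, 9]
dequeue() returns 4 -> [9]
enqueue(8) -> [9, 8]
enqueue(16) -> [9, 8, 16]
dequeue() returns 9 -> [8, 16]
dequeue() returns 8 -> [16]
Final queue (front to back): [16]


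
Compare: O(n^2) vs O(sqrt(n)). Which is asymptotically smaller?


sublinear grows slower than quadratic
O(sqrt(n)) is asymptotically smaller; O(n^2) grows faster


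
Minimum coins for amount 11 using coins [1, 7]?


dp[0]=0; dp[i]=1+min(dp[i-c] for c in coins)
...dp[6]=6, dp[7]=1, dp[8]=2, dp[9]=3, dp[10]=4, dp[11]=5
Minimum coins for 11 = 5


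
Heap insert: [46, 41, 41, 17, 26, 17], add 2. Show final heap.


Append 2: [46, 41, 41, 17, 26, 17, 2]
Bubble up: no swaps needed
Result: [46, 41, 41, 17, 26, 17, 2]


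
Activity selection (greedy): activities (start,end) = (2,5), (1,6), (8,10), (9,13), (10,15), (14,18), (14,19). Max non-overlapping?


Greedy: pick earliest-ending, then skip overlaps.
Selected (3 activities): [(2, 5), (8, 10), (10, 15)]


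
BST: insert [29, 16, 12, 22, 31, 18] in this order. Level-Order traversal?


Root = 29; build tree by BST insertion.
Level-Order traversal: [29, 16, 31, 12, 22, 18]


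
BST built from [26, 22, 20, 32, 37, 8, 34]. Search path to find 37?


BST root = 26
Search for 37: compare at each node
Path: [26, 32, 37]


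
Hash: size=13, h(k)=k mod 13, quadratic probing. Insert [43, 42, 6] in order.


Insertions: 43->slot 4; 42->slot 3; 6->slot 6
Table: [None, None, None, 42, 43, None, 6, None, None, None, None, None, None]


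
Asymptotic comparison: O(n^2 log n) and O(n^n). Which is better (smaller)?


n^2 log n grows slower than n^n
O(n^2 log n) is asymptotically smaller; O(n^n) grows faster


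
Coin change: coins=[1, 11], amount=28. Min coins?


dp[0]=0; dp[i]=1+min(dp[i-c] for c in coins)
...dp[23]=3, dp[24]=4, dp[25]=5, dp[26]=6, dp[27]=7, dp[28]=8
Minimum coins for 28 = 8


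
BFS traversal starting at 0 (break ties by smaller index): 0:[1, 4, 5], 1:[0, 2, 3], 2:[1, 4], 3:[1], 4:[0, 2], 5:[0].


BFS queue: start with [0]
Visit order: [0, 1, 4, 5, 2, 3]


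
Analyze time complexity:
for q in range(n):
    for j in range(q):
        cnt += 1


Per nesting level: O(n) * O(n) [triangular over q] = O(n^2)
Complexity: O(n^2)


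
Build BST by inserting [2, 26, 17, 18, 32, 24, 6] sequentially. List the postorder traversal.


Root = 2; build tree by BST insertion.
Postorder traversal: [6, 24, 18, 17, 32, 26, 2]


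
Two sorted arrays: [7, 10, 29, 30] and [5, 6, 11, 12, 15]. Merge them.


Compare heads, take smaller each step.
Merged: [5, 6, 7, 10, 11, 12, 15, 29, 30]


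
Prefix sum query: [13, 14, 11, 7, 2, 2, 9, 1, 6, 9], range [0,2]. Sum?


Prefix sums: [0, 13, 27, 38, 45, 47, 49, 58, 59, 65, 74]
Sum[0..2] = prefix[3] - prefix[0] = 38 - 0 = 38


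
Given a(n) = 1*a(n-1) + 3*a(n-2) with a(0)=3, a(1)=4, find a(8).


Build bottom-up:
...a(6)=331, a(7)=748, a(8)=1*748+3*331=1741


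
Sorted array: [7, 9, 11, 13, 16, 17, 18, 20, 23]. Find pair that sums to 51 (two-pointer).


Two pointers: lo=0, hi=8
No pair sums to 51


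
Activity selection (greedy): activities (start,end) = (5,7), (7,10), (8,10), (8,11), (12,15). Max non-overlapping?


Greedy: pick earliest-ending, then skip overlaps.
Selected (3 activities): [(5, 7), (7, 10), (12, 15)]


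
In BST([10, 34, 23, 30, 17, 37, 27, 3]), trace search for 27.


BST root = 10
Search for 27: compare at each node
Path: [10, 34, 23, 30, 27]


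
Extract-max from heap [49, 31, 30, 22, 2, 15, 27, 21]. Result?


Max = 49
Replace root with last, heapify down
Resulting heap: [31, 22, 30, 21, 2, 15, 27]


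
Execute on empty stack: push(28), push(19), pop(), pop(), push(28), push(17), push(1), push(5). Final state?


push(28) -> [28]
push(19) -> [28, 19]
pop() returns 19 -> [28]
pop() returns 28 -> []
push(28) -> [28]
push(17) -> [28, 17]
push(1) -> [28, 17, 1]
push(5) -> [28, 17, 1, 5]
Final stack (bottom to top): [28, 17, 1, 5]


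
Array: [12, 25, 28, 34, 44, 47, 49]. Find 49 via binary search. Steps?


Search for 49:
[0,6] mid=3 arr[3]=34
[4,6] mid=5 arr[5]=47
[6,6] mid=6 arr[6]=49
Total: 3 comparisons


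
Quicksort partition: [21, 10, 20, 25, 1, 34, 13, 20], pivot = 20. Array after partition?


Elements <= 20 go left of pivot.
Result: [10, 20, 1, 13, 20, 34, 25, 21], pivot at index 4


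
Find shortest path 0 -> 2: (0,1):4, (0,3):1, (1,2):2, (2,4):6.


Dijkstra from 0:
Distances: {0: 0, 1: 4, 2: 6, 3: 1, 4: 12}
Shortest distance to 2 = 6, path = [0, 1, 2]


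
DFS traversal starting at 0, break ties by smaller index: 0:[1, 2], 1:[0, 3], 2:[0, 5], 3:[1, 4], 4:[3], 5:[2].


DFS stack-based: start with [0]
Visit order: [0, 1, 3, 4, 2, 5]


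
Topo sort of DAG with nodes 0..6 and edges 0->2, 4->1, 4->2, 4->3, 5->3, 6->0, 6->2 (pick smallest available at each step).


Kahn's algorithm, process smallest node first
Order: [4, 1, 5, 3, 6, 0, 2]


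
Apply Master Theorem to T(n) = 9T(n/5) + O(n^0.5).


a=9, b=5, c=0.5. log_5(9)=1.365 > c=0.5. Case 1: O(n^log_b(a)) = O(n^1.365)
Complexity: O(n^1.365)


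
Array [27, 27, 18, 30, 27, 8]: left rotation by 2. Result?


Left rotate by 2: [18, 30, 27, 8, 27, 27]


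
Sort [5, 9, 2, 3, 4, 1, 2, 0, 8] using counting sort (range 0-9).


Count array: [1, 1, 2, 1, 1, 1, 0, 0, 1, 1]
Reconstruct: [0, 1, 2, 2, 3, 4, 5, 8, 9]


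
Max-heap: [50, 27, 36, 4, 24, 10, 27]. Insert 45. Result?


Append 45: [50, 27, 36, 4, 24, 10, 27, 45]
Bubble up: swap idx 7(45) with idx 3(4); swap idx 3(45) with idx 1(27)
Result: [50, 45, 36, 27, 24, 10, 27, 4]


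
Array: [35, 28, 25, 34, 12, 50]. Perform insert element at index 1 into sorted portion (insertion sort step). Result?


After one pass: [28, 35, 25, 34, 12, 50]


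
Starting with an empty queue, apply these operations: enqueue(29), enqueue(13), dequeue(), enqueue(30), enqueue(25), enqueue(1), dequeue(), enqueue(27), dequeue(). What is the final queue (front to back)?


enqueue(29) -> [29]
enqueue(13) -> [29, 13]
dequeue() returns 29 -> [13]
enqueue(30) -> [13, 30]
enqueue(25) -> [13, 30, 25]
enqueue(1) -> [13, 30, 25, 1]
dequeue() returns 13 -> [30, 25, 1]
enqueue(27) -> [30, 25, 1, 27]
dequeue() returns 30 -> [25, 1, 27]
Final queue (front to back): [25, 1, 27]


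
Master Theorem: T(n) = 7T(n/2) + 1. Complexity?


a=7, b=2, c=0. log_2(7)=2.807 > c=0. Case 1: O(n^log_b(a)) = O(n^2.807)
Complexity: O(n^2.807)


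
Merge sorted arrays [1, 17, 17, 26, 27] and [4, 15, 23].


Compare heads, take smaller each step.
Merged: [1, 4, 15, 17, 17, 23, 26, 27]


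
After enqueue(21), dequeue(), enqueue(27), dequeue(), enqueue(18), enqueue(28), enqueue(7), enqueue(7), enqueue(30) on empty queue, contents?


enqueue(21) -> [21]
dequeue() returns 21 -> []
enqueue(27) -> [27]
dequeue() returns 27 -> []
enqueue(18) -> [18]
enqueue(28) -> [18, 28]
enqueue(7) -> [18, 28, 7]
enqueue(7) -> [18, 28, 7, 7]
enqueue(30) -> [18, 28, 7, 7, 30]
Final queue (front to back): [18, 28, 7, 7, 30]


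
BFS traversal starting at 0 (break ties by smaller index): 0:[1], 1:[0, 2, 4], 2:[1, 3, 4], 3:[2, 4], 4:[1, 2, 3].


BFS queue: start with [0]
Visit order: [0, 1, 2, 4, 3]


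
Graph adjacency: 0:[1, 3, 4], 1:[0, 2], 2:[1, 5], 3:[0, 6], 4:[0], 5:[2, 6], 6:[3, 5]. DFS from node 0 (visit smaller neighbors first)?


DFS stack-based: start with [0]
Visit order: [0, 1, 2, 5, 6, 3, 4]


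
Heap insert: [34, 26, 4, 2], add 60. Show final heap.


Append 60: [34, 26, 4, 2, 60]
Bubble up: swap idx 4(60) with idx 1(26); swap idx 1(60) with idx 0(34)
Result: [60, 34, 4, 2, 26]


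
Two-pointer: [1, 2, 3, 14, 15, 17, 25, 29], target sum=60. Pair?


Two pointers: lo=0, hi=7
No pair sums to 60


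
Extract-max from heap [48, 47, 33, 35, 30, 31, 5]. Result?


Max = 48
Replace root with last, heapify down
Resulting heap: [47, 35, 33, 5, 30, 31]


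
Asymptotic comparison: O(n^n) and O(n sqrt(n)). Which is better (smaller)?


n^1.5 grows slower than n^n
O(n sqrt(n)) is asymptotically smaller; O(n^n) grows faster


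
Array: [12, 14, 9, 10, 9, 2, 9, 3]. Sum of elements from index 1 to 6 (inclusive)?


Prefix sums: [0, 12, 26, 35, 45, 54, 56, 65, 68]
Sum[1..6] = prefix[7] - prefix[1] = 65 - 12 = 53


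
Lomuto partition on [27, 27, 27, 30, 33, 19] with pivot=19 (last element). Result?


Elements <= 19 go left of pivot.
Result: [19, 27, 27, 30, 33, 27], pivot at index 0


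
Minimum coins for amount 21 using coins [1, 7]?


dp[0]=0; dp[i]=1+min(dp[i-c] for c in coins)
...dp[16]=4, dp[17]=5, dp[18]=6, dp[19]=7, dp[20]=8, dp[21]=3
Minimum coins for 21 = 3


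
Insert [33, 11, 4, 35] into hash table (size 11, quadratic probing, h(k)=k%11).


Insertions: 33->slot 0; 11->slot 1; 4->slot 4; 35->slot 2
Table: [33, 11, 35, None, 4, None, None, None, None, None, None]


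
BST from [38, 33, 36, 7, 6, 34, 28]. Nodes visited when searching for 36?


BST root = 38
Search for 36: compare at each node
Path: [38, 33, 36]


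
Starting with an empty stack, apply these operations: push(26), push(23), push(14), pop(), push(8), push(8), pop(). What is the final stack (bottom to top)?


push(26) -> [26]
push(23) -> [26, 23]
push(14) -> [26, 23, 14]
pop() returns 14 -> [26, 23]
push(8) -> [26, 23, 8]
push(8) -> [26, 23, 8, 8]
pop() returns 8 -> [26, 23, 8]
Final stack (bottom to top): [26, 23, 8]


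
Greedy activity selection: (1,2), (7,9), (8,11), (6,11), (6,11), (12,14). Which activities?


Greedy: pick earliest-ending, then skip overlaps.
Selected (3 activities): [(1, 2), (7, 9), (12, 14)]


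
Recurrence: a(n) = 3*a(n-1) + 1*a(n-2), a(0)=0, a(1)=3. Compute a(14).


Build bottom-up:
...a(12)=1401840, a(13)=4629963, a(14)=3*4629963+1*1401840=15291729


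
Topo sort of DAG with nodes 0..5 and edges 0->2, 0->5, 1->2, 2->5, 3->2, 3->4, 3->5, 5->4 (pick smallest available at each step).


Kahn's algorithm, process smallest node first
Order: [0, 1, 3, 2, 5, 4]


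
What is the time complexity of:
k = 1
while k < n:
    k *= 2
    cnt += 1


Per nesting level: O(log n) = O(log n)
Complexity: O(log n)


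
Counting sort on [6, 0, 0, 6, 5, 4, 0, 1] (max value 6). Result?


Count array: [3, 1, 0, 0, 1, 1, 2]
Reconstruct: [0, 0, 0, 1, 4, 5, 6, 6]


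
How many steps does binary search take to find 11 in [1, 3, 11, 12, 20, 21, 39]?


Search for 11:
[0,6] mid=3 arr[3]=12
[0,2] mid=1 arr[1]=3
[2,2] mid=2 arr[2]=11
Total: 3 comparisons


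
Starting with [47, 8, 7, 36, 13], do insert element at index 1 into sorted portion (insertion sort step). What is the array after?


After one pass: [8, 47, 7, 36, 13]


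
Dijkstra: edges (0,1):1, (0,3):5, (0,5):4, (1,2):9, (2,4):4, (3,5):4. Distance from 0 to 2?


Dijkstra from 0:
Distances: {0: 0, 1: 1, 2: 10, 3: 5, 4: 14, 5: 4}
Shortest distance to 2 = 10, path = [0, 1, 2]


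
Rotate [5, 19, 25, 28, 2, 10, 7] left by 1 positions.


Left rotate by 1: [19, 25, 28, 2, 10, 7, 5]


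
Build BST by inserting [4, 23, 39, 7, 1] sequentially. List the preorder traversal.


Root = 4; build tree by BST insertion.
Preorder traversal: [4, 1, 23, 7, 39]


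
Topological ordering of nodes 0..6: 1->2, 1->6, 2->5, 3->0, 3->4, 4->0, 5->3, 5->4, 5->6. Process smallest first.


Kahn's algorithm, process smallest node first
Order: [1, 2, 5, 3, 4, 0, 6]


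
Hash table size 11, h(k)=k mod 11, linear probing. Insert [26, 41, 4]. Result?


Insertions: 26->slot 4; 41->slot 8; 4->slot 5
Table: [None, None, None, None, 26, 4, None, None, 41, None, None]


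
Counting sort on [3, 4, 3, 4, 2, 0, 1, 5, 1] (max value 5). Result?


Count array: [1, 2, 1, 2, 2, 1]
Reconstruct: [0, 1, 1, 2, 3, 3, 4, 4, 5]


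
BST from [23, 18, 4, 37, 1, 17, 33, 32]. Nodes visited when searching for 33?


BST root = 23
Search for 33: compare at each node
Path: [23, 37, 33]


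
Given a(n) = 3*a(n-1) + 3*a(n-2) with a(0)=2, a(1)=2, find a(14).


Build bottom-up:
...a(12)=6894882, a(13)=26140482, a(14)=3*26140482+3*6894882=99106092


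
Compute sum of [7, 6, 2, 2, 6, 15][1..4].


Prefix sums: [0, 7, 13, 15, 17, 23, 38]
Sum[1..4] = prefix[5] - prefix[1] = 23 - 7 = 16


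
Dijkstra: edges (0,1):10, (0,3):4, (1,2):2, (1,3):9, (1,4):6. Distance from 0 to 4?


Dijkstra from 0:
Distances: {0: 0, 1: 10, 2: 12, 3: 4, 4: 16}
Shortest distance to 4 = 16, path = [0, 1, 4]


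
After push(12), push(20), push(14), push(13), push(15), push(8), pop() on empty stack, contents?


push(12) -> [12]
push(20) -> [12, 20]
push(14) -> [12, 20, 14]
push(13) -> [12, 20, 14, 13]
push(15) -> [12, 20, 14, 13, 15]
push(8) -> [12, 20, 14, 13, 15, 8]
pop() returns 8 -> [12, 20, 14, 13, 15]
Final stack (bottom to top): [12, 20, 14, 13, 15]


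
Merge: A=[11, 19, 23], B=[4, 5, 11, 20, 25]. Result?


Compare heads, take smaller each step.
Merged: [4, 5, 11, 11, 19, 20, 23, 25]


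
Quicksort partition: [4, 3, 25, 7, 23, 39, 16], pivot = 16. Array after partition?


Elements <= 16 go left of pivot.
Result: [4, 3, 7, 16, 23, 39, 25], pivot at index 3


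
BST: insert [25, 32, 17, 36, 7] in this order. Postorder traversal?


Root = 25; build tree by BST insertion.
Postorder traversal: [7, 17, 36, 32, 25]


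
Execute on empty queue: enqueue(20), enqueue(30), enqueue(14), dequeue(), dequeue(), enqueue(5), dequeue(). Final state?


enqueue(20) -> [20]
enqueue(30) -> [20, 30]
enqueue(14) -> [20, 30, 14]
dequeue() returns 20 -> [30, 14]
dequeue() returns 30 -> [14]
enqueue(5) -> [14, 5]
dequeue() returns 14 -> [5]
Final queue (front to back): [5]


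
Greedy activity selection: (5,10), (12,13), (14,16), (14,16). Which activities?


Greedy: pick earliest-ending, then skip overlaps.
Selected (3 activities): [(5, 10), (12, 13), (14, 16)]


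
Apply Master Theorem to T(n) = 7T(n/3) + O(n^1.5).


a=7, b=3, c=1.5. log_3(7)=1.771 > c=1.5. Case 1: O(n^log_b(a)) = O(n^1.771)
Complexity: O(n^1.771)


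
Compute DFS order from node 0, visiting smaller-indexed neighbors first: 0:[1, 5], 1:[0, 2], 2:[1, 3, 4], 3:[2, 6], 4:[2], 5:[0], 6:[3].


DFS stack-based: start with [0]
Visit order: [0, 1, 2, 3, 6, 4, 5]


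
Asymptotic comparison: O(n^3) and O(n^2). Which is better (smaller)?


quadratic grows slower than cubic
O(n^2) is asymptotically smaller; O(n^3) grows faster


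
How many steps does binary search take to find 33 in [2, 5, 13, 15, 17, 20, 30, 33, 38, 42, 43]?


Search for 33:
[0,10] mid=5 arr[5]=20
[6,10] mid=8 arr[8]=38
[6,7] mid=6 arr[6]=30
[7,7] mid=7 arr[7]=33
Total: 4 comparisons


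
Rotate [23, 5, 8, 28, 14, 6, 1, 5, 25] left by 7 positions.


Left rotate by 7: [5, 25, 23, 5, 8, 28, 14, 6, 1]


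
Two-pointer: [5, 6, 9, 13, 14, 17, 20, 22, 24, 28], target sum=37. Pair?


Two pointers: lo=0, hi=9
Found pair: (9, 28) summing to 37


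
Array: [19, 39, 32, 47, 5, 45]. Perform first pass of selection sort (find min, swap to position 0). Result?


After one pass: [5, 39, 32, 47, 19, 45]


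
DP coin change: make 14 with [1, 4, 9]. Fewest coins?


dp[0]=0; dp[i]=1+min(dp[i-c] for c in coins)
...dp[9]=1, dp[10]=2, dp[11]=3, dp[12]=3, dp[13]=2, dp[14]=3
Minimum coins for 14 = 3


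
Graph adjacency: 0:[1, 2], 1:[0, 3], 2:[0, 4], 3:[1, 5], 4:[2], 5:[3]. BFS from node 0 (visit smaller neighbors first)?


BFS queue: start with [0]
Visit order: [0, 1, 2, 3, 4, 5]


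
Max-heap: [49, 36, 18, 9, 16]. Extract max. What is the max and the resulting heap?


Max = 49
Replace root with last, heapify down
Resulting heap: [36, 16, 18, 9]


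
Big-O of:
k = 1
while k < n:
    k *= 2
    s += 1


Per nesting level: O(log n) = O(log n)
Complexity: O(log n)


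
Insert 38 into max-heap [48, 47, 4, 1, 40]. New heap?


Append 38: [48, 47, 4, 1, 40, 38]
Bubble up: swap idx 5(38) with idx 2(4)
Result: [48, 47, 38, 1, 40, 4]


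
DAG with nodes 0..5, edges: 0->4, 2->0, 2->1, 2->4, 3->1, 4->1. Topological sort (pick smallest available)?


Kahn's algorithm, process smallest node first
Order: [2, 0, 3, 4, 1, 5]


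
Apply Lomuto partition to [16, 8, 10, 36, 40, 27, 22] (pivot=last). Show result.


Elements <= 22 go left of pivot.
Result: [16, 8, 10, 22, 40, 27, 36], pivot at index 3


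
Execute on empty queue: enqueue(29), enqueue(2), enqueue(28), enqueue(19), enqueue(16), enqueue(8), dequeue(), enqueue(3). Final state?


enqueue(29) -> [29]
enqueue(2) -> [29, 2]
enqueue(28) -> [29, 2, 28]
enqueue(19) -> [29, 2, 28, 19]
enqueue(16) -> [29, 2, 28, 19, 16]
enqueue(8) -> [29, 2, 28, 19, 16, 8]
dequeue() returns 29 -> [2, 28, 19, 16, 8]
enqueue(3) -> [2, 28, 19, 16, 8, 3]
Final queue (front to back): [2, 28, 19, 16, 8, 3]


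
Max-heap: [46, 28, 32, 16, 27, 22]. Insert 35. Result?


Append 35: [46, 28, 32, 16, 27, 22, 35]
Bubble up: swap idx 6(35) with idx 2(32)
Result: [46, 28, 35, 16, 27, 22, 32]


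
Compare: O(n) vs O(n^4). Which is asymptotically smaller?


linear grows slower than quartic
O(n) is asymptotically smaller; O(n^4) grows faster


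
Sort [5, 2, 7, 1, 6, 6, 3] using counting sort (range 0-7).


Count array: [0, 1, 1, 1, 0, 1, 2, 1]
Reconstruct: [1, 2, 3, 5, 6, 6, 7]


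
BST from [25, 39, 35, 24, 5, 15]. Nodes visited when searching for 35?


BST root = 25
Search for 35: compare at each node
Path: [25, 39, 35]


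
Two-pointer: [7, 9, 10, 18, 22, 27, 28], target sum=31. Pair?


Two pointers: lo=0, hi=6
Found pair: (9, 22) summing to 31


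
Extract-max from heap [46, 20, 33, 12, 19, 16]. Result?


Max = 46
Replace root with last, heapify down
Resulting heap: [33, 20, 16, 12, 19]


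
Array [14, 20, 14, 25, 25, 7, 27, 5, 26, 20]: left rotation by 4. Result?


Left rotate by 4: [25, 7, 27, 5, 26, 20, 14, 20, 14, 25]


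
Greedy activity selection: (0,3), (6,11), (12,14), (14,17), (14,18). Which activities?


Greedy: pick earliest-ending, then skip overlaps.
Selected (4 activities): [(0, 3), (6, 11), (12, 14), (14, 17)]


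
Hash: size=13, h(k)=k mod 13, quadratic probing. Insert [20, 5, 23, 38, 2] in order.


Insertions: 20->slot 7; 5->slot 5; 23->slot 10; 38->slot 12; 2->slot 2
Table: [None, None, 2, None, None, 5, None, 20, None, None, 23, None, 38]


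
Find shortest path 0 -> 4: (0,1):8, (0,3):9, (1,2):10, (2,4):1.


Dijkstra from 0:
Distances: {0: 0, 1: 8, 2: 18, 3: 9, 4: 19}
Shortest distance to 4 = 19, path = [0, 1, 2, 4]


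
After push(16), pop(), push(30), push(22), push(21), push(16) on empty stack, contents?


push(16) -> [16]
pop() returns 16 -> []
push(30) -> [30]
push(22) -> [30, 22]
push(21) -> [30, 22, 21]
push(16) -> [30, 22, 21, 16]
Final stack (bottom to top): [30, 22, 21, 16]


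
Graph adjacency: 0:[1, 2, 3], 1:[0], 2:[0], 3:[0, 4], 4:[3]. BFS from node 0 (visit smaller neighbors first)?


BFS queue: start with [0]
Visit order: [0, 1, 2, 3, 4]


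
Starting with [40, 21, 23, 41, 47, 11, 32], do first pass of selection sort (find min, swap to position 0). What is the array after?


After one pass: [11, 21, 23, 41, 47, 40, 32]


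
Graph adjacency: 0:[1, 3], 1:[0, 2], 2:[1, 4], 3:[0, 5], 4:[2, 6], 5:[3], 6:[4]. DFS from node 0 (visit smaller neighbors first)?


DFS stack-based: start with [0]
Visit order: [0, 1, 2, 4, 6, 3, 5]


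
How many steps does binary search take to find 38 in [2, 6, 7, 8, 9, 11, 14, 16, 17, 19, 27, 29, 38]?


Search for 38:
[0,12] mid=6 arr[6]=14
[7,12] mid=9 arr[9]=19
[10,12] mid=11 arr[11]=29
[12,12] mid=12 arr[12]=38
Total: 4 comparisons


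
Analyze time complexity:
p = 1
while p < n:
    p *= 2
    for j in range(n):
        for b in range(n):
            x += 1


Per nesting level: O(log n) * O(n) * O(n) = O(n^2 log n)
Complexity: O(n^2 log n)


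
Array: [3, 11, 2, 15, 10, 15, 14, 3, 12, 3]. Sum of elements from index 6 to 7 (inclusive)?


Prefix sums: [0, 3, 14, 16, 31, 41, 56, 70, 73, 85, 88]
Sum[6..7] = prefix[8] - prefix[6] = 73 - 56 = 17


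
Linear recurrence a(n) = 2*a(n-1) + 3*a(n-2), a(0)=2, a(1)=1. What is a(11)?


Build bottom-up:
...a(9)=14761, a(10)=44288, a(11)=2*44288+3*14761=132859


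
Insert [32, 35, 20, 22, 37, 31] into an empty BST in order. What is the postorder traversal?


Root = 32; build tree by BST insertion.
Postorder traversal: [31, 22, 20, 37, 35, 32]


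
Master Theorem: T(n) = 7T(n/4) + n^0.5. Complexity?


a=7, b=4, c=0.5. log_4(7)=1.404 > c=0.5. Case 1: O(n^log_b(a)) = O(n^1.404)
Complexity: O(n^1.404)


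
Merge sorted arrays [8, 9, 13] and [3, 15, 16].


Compare heads, take smaller each step.
Merged: [3, 8, 9, 13, 15, 16]


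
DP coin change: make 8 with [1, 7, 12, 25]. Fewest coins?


dp[0]=0; dp[i]=1+min(dp[i-c] for c in coins)
...dp[3]=3, dp[4]=4, dp[5]=5, dp[6]=6, dp[7]=1, dp[8]=2
Minimum coins for 8 = 2


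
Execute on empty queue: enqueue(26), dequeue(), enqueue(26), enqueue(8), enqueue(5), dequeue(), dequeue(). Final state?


enqueue(26) -> [26]
dequeue() returns 26 -> []
enqueue(26) -> [26]
enqueue(8) -> [26, 8]
enqueue(5) -> [26, 8, 5]
dequeue() returns 26 -> [8, 5]
dequeue() returns 8 -> [5]
Final queue (front to back): [5]


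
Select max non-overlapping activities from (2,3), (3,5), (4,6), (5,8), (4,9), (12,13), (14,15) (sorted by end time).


Greedy: pick earliest-ending, then skip overlaps.
Selected (5 activities): [(2, 3), (3, 5), (5, 8), (12, 13), (14, 15)]


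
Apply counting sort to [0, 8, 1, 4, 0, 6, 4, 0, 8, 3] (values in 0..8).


Count array: [3, 1, 0, 1, 2, 0, 1, 0, 2]
Reconstruct: [0, 0, 0, 1, 3, 4, 4, 6, 8, 8]


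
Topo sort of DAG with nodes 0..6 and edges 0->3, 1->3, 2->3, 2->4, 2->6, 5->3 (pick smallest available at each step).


Kahn's algorithm, process smallest node first
Order: [0, 1, 2, 4, 5, 3, 6]


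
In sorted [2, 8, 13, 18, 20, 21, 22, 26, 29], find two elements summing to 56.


Two pointers: lo=0, hi=8
No pair sums to 56


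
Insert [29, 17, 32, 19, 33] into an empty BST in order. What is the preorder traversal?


Root = 29; build tree by BST insertion.
Preorder traversal: [29, 17, 19, 32, 33]


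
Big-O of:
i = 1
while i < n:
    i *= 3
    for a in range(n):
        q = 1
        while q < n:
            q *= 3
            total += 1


Per nesting level: O(log n) * O(n) * O(log n) = O(n (log n)^2)
Complexity: O(n (log n)^2)


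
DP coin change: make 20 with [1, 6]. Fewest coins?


dp[0]=0; dp[i]=1+min(dp[i-c] for c in coins)
...dp[15]=5, dp[16]=6, dp[17]=7, dp[18]=3, dp[19]=4, dp[20]=5
Minimum coins for 20 = 5


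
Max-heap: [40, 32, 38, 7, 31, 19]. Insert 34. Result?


Append 34: [40, 32, 38, 7, 31, 19, 34]
Bubble up: no swaps needed
Result: [40, 32, 38, 7, 31, 19, 34]


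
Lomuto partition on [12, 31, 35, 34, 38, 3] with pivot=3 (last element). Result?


Elements <= 3 go left of pivot.
Result: [3, 31, 35, 34, 38, 12], pivot at index 0


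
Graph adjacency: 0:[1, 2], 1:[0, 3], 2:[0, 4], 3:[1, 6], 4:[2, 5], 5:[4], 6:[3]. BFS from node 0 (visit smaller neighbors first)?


BFS queue: start with [0]
Visit order: [0, 1, 2, 3, 4, 6, 5]


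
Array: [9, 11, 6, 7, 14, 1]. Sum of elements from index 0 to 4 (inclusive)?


Prefix sums: [0, 9, 20, 26, 33, 47, 48]
Sum[0..4] = prefix[5] - prefix[0] = 47 - 0 = 47


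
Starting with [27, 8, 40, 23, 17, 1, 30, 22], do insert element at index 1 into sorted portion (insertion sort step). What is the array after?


After one pass: [8, 27, 40, 23, 17, 1, 30, 22]


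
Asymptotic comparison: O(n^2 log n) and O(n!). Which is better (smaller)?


n^2 log n grows slower than factorial
O(n^2 log n) is asymptotically smaller; O(n!) grows faster


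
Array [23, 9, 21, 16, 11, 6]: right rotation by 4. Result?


Right rotate by 4: [21, 16, 11, 6, 23, 9]


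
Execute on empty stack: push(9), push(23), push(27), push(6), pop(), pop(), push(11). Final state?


push(9) -> [9]
push(23) -> [9, 23]
push(27) -> [9, 23, 27]
push(6) -> [9, 23, 27, 6]
pop() returns 6 -> [9, 23, 27]
pop() returns 27 -> [9, 23]
push(11) -> [9, 23, 11]
Final stack (bottom to top): [9, 23, 11]


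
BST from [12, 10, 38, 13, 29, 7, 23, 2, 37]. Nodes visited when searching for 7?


BST root = 12
Search for 7: compare at each node
Path: [12, 10, 7]


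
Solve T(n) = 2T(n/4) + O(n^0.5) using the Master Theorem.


a=2, b=4, c=0.5. log_4(2)=0.5 = c=0.5. Case 2: O(n^c log n) = O(sqrt(n) log n)
Complexity: O(sqrt(n) log n)


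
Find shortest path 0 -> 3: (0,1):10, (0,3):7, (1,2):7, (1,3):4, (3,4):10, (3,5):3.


Dijkstra from 0:
Distances: {0: 0, 1: 10, 2: 17, 3: 7, 4: 17, 5: 10}
Shortest distance to 3 = 7, path = [0, 3]


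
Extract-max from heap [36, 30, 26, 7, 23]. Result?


Max = 36
Replace root with last, heapify down
Resulting heap: [30, 23, 26, 7]


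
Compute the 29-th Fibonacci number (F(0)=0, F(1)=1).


F(n)=F(n-1)+F(n-2)
...F(27)=196418, F(28)=317811, F(29)=514229


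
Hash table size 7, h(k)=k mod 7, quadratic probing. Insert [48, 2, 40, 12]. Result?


Insertions: 48->slot 6; 2->slot 2; 40->slot 5; 12->slot 0
Table: [12, None, 2, None, None, 40, 48]


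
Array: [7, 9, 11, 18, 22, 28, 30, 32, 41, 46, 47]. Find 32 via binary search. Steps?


Search for 32:
[0,10] mid=5 arr[5]=28
[6,10] mid=8 arr[8]=41
[6,7] mid=6 arr[6]=30
[7,7] mid=7 arr[7]=32
Total: 4 comparisons


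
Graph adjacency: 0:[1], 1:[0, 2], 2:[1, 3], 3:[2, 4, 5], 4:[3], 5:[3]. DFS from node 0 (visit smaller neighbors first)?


DFS stack-based: start with [0]
Visit order: [0, 1, 2, 3, 4, 5]


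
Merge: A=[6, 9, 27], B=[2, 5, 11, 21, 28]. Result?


Compare heads, take smaller each step.
Merged: [2, 5, 6, 9, 11, 21, 27, 28]


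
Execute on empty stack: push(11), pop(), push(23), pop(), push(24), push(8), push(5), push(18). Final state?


push(11) -> [11]
pop() returns 11 -> []
push(23) -> [23]
pop() returns 23 -> []
push(24) -> [24]
push(8) -> [24, 8]
push(5) -> [24, 8, 5]
push(18) -> [24, 8, 5, 18]
Final stack (bottom to top): [24, 8, 5, 18]


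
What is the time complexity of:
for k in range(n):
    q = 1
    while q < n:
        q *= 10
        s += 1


Per nesting level: O(n) * O(log n) = O(n log n)
Complexity: O(n log n)


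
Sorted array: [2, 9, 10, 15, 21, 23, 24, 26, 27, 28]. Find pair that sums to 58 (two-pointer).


Two pointers: lo=0, hi=9
No pair sums to 58


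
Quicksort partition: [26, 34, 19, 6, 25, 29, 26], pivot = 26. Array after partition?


Elements <= 26 go left of pivot.
Result: [26, 19, 6, 25, 26, 29, 34], pivot at index 4


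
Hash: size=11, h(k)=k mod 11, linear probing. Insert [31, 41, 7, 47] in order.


Insertions: 31->slot 9; 41->slot 8; 7->slot 7; 47->slot 3
Table: [None, None, None, 47, None, None, None, 7, 41, 31, None]


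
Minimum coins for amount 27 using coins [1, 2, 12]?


dp[0]=0; dp[i]=1+min(dp[i-c] for c in coins)
...dp[22]=6, dp[23]=7, dp[24]=2, dp[25]=3, dp[26]=3, dp[27]=4
Minimum coins for 27 = 4


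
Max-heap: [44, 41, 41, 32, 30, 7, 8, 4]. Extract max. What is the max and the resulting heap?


Max = 44
Replace root with last, heapify down
Resulting heap: [41, 32, 41, 4, 30, 7, 8]


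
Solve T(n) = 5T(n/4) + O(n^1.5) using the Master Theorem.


a=5, b=4, c=1.5. log_4(5)=1.161 < c=1.5. Case 3: O(n^c) = O(n^1.500)
Complexity: O(n^1.500)


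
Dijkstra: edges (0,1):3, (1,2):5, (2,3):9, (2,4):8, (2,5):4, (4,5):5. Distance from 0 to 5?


Dijkstra from 0:
Distances: {0: 0, 1: 3, 2: 8, 3: 17, 4: 16, 5: 12}
Shortest distance to 5 = 12, path = [0, 1, 2, 5]


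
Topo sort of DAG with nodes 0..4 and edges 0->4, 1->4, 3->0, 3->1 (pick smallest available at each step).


Kahn's algorithm, process smallest node first
Order: [2, 3, 0, 1, 4]


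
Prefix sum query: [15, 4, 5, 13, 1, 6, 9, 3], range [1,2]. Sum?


Prefix sums: [0, 15, 19, 24, 37, 38, 44, 53, 56]
Sum[1..2] = prefix[3] - prefix[1] = 24 - 15 = 9


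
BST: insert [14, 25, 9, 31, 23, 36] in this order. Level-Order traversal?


Root = 14; build tree by BST insertion.
Level-Order traversal: [14, 9, 25, 23, 31, 36]


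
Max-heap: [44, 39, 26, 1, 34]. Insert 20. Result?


Append 20: [44, 39, 26, 1, 34, 20]
Bubble up: no swaps needed
Result: [44, 39, 26, 1, 34, 20]


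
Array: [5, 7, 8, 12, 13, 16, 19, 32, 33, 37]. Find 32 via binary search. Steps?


Search for 32:
[0,9] mid=4 arr[4]=13
[5,9] mid=7 arr[7]=32
Total: 2 comparisons


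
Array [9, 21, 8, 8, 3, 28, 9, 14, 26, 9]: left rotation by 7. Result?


Left rotate by 7: [14, 26, 9, 9, 21, 8, 8, 3, 28, 9]


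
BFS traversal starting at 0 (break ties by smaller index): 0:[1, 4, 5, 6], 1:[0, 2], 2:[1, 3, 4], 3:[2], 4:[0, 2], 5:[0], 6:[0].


BFS queue: start with [0]
Visit order: [0, 1, 4, 5, 6, 2, 3]


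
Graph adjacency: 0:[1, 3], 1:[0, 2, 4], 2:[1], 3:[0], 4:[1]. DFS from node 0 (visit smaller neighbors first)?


DFS stack-based: start with [0]
Visit order: [0, 1, 2, 4, 3]


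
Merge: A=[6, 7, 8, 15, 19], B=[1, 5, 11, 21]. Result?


Compare heads, take smaller each step.
Merged: [1, 5, 6, 7, 8, 11, 15, 19, 21]


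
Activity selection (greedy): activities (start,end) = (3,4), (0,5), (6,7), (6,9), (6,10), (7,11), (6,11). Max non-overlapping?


Greedy: pick earliest-ending, then skip overlaps.
Selected (3 activities): [(3, 4), (6, 7), (7, 11)]
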